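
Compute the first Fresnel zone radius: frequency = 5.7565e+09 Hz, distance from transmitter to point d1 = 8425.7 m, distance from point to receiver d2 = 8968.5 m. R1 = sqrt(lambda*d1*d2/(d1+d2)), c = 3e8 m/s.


lambda = c / f = 3.0000e+08 / 5.7565e+09 = 0.05211500 m
R1 = sqrt(0.05211500 * 8425.7 * 8968.5 / (8425.7 + 8968.5)) = 15.05 m

15.05 m


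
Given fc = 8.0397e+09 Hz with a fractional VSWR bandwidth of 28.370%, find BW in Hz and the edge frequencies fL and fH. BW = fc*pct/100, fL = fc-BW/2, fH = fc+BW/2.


BW = 8.0397e+09 * 28.370/100 = 2.280863e+09 Hz
fL = 8.0397e+09 - 2.280863e+09/2 = 6.899e+09 Hz
fH = 8.0397e+09 + 2.280863e+09/2 = 9.180e+09 Hz

BW=2.281e+09 Hz, fL=6.899e+09 Hz, fH=9.180e+09 Hz


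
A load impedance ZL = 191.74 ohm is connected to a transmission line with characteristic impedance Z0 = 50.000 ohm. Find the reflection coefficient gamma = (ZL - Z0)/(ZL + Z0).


gamma = (191.74 - 50.000) / (191.74 + 50.000) = 0.5863

0.5863


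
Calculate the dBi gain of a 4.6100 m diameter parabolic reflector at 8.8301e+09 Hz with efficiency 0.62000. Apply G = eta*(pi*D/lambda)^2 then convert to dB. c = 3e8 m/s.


lambda = c / f = 3.0000e+08 / 8.8301e+09 = 0.03397470 m
G_linear = 0.62000 * (pi * 4.6100 / 0.03397470)^2 = 112663.2
G_dBi = 10 * log10(112663.2) = 50.52 dBi

50.52 dBi


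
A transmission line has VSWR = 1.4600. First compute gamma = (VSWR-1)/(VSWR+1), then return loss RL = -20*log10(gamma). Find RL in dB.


gamma = (1.4600 - 1) / (1.4600 + 1) = 0.1869919
RL = -20 * log10(0.1869919) = 14.56 dB

14.56 dB


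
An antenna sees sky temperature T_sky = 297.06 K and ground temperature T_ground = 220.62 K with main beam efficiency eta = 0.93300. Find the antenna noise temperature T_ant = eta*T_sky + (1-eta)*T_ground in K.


T_ant = 0.93300 * 297.06 + (1 - 0.93300) * 220.62 = 291.9 K

291.9 K


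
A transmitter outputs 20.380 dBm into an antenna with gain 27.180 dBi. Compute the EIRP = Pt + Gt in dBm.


EIRP = Pt + Gt = 20.380 + 27.180 = 47.56 dBm

47.56 dBm


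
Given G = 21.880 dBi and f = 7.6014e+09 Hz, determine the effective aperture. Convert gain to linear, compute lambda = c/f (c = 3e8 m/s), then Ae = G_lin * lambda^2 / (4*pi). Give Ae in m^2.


lambda = c / f = 3.0000e+08 / 7.6014e+09 = 0.03946641 m
G_linear = 10^(21.880/10) = 154.1700
Ae = G_linear * lambda^2 / (4*pi) = 154.1700 * 0.03946641^2 / (4*pi) = 0.01911 m^2

0.01911 m^2


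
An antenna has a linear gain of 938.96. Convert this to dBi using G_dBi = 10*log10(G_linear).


G_dBi = 10 * log10(938.96) = 29.73 dBi

29.73 dBi


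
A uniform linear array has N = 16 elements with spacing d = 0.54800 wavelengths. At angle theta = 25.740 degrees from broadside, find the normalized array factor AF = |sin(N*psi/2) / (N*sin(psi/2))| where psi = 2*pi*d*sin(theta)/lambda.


psi = 2*pi*0.54800*sin(25.740 deg) = 1.495334 rad
AF = |sin(16*1.495334/2) / (16*sin(1.495334/2))| = 0.05218

0.05218


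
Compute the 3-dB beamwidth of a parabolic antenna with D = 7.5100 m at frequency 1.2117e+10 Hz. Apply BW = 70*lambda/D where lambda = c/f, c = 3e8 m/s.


lambda = c / f = 3.0000e+08 / 1.2117e+10 = 0.02475860 m
BW = 70 * 0.02475860 / 7.5100 = 0.2308 deg

0.2308 deg


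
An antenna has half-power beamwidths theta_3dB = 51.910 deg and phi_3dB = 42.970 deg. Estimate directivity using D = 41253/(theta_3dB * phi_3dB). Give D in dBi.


D_linear = 41253 / (51.910 * 42.970) = 18.49435
D_dBi = 10 * log10(18.49435) = 12.67 dBi

12.67 dBi


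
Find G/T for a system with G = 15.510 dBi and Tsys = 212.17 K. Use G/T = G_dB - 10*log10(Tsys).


G/T = 15.510 - 10*log10(212.17) = 15.510 - 23.26684 = -7.757 dB/K

-7.757 dB/K


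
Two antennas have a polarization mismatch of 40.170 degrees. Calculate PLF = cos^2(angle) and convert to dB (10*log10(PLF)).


PLF_linear = cos^2(40.170 deg) = 0.5839006
PLF_dB = 10 * log10(0.5839006) = -2.337 dB

-2.337 dB


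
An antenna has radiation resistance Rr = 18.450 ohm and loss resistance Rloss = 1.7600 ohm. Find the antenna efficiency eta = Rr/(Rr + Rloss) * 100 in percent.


eta = 18.450 / (18.450 + 1.7600) * 100 = 91.29%

91.29%


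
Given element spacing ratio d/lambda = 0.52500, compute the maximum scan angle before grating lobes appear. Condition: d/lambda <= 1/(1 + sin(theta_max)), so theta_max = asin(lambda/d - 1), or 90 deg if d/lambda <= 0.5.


lambda/d - 1 = 1/0.52500 - 1 = 0.9047619
theta_max = asin(0.9047619) = 64.79 deg

64.79 deg


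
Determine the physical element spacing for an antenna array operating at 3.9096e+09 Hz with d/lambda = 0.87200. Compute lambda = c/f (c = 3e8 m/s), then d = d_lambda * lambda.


lambda = c / f = 3.0000e+08 / 3.9096e+09 = 0.07673419 m
d = 0.87200 * 0.07673419 = 0.06691 m

0.06691 m


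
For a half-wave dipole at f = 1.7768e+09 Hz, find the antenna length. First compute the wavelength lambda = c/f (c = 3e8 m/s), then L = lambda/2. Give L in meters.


lambda = c / f = 3.0000e+08 / 1.7768e+09 = 0.1688429 m
L = lambda / 2 = 0.1688429 / 2 = 0.08442 m

0.08442 m


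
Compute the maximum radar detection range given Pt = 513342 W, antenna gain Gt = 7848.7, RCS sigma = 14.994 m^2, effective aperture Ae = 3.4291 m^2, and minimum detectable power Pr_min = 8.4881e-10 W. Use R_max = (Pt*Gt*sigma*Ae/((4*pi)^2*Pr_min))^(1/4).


R^4 = 513342*7848.7*14.994*3.4291 / ((4*pi)^2 * 8.4881e-10) = 1.545511e+18
R_max = 1.545511e+18^0.25 = 35259 m

35259 m


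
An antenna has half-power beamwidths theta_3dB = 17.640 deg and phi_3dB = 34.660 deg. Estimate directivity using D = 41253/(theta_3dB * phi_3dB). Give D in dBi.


D_linear = 41253 / (17.640 * 34.660) = 67.47275
D_dBi = 10 * log10(67.47275) = 18.29 dBi

18.29 dBi


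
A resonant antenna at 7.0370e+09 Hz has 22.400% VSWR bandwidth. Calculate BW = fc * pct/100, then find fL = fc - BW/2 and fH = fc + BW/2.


BW = 7.0370e+09 * 22.400/100 = 1.576288e+09 Hz
fL = 7.0370e+09 - 1.576288e+09/2 = 6.249e+09 Hz
fH = 7.0370e+09 + 1.576288e+09/2 = 7.825e+09 Hz

BW=1.576e+09 Hz, fL=6.249e+09 Hz, fH=7.825e+09 Hz


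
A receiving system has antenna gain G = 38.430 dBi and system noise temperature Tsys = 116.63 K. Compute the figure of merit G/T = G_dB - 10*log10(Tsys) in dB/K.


G/T = 38.430 - 10*log10(116.63) = 38.430 - 20.66810 = 17.76 dB/K

17.76 dB/K


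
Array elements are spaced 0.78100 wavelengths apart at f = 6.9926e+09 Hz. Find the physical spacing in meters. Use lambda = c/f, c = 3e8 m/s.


lambda = c / f = 3.0000e+08 / 6.9926e+09 = 0.04290250 m
d = 0.78100 * 0.04290250 = 0.03351 m

0.03351 m


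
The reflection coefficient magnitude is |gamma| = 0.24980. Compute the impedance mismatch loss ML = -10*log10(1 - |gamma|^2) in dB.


ML = -10 * log10(1 - 0.24980^2) = -10 * log10(0.93759996) = 0.2798 dB

0.2798 dB


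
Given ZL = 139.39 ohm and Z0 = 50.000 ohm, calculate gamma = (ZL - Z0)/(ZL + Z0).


gamma = (139.39 - 50.000) / (139.39 + 50.000) = 0.4720

0.4720


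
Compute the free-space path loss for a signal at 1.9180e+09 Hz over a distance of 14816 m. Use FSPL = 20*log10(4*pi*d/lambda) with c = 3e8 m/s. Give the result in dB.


lambda = c / f = 3.0000e+08 / 1.9180e+09 = 0.1564129 m
FSPL = 20 * log10(4*pi*14816/0.1564129) = 121.5 dB

121.5 dB


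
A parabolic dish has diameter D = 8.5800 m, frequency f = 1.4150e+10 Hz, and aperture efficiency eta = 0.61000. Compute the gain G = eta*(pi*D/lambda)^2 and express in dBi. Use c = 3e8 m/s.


lambda = c / f = 3.0000e+08 / 1.4150e+10 = 0.02120141 m
G_linear = 0.61000 * (pi * 8.5800 / 0.02120141)^2 = 985994.9
G_dBi = 10 * log10(985994.9) = 59.94 dBi

59.94 dBi


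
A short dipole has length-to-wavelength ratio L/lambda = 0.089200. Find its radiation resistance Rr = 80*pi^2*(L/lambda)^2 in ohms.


Rr = 80 * pi^2 * (0.089200)^2 = 80 * 9.869604 * 7.956640e-03 = 6.282 ohm

6.282 ohm


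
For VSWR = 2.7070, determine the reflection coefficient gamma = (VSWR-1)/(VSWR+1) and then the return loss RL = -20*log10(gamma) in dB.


gamma = (2.7070 - 1) / (2.7070 + 1) = 0.4604802
RL = -20 * log10(0.4604802) = 6.736 dB

6.736 dB


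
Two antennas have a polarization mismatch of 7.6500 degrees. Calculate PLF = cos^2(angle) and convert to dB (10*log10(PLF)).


PLF_linear = cos^2(7.6500 deg) = 0.9822787
PLF_dB = 10 * log10(0.9822787) = -0.07765 dB

-0.07765 dB


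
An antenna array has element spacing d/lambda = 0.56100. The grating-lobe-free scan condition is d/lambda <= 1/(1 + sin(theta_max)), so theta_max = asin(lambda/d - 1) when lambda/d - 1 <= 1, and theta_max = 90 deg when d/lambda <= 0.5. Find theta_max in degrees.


lambda/d - 1 = 1/0.56100 - 1 = 0.7825312
theta_max = asin(0.7825312) = 51.49 deg

51.49 deg


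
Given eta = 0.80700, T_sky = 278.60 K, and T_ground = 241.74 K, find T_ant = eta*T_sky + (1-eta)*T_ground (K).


T_ant = 0.80700 * 278.60 + (1 - 0.80700) * 241.74 = 271.5 K

271.5 K


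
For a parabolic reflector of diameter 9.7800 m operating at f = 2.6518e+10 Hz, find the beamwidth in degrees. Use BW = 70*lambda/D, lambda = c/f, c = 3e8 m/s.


lambda = c / f = 3.0000e+08 / 2.6518e+10 = 0.01131307 m
BW = 70 * 0.01131307 / 9.7800 = 0.08097 deg

0.08097 deg


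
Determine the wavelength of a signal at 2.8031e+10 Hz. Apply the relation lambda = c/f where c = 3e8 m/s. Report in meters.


lambda = c / f = 3.0000e+08 / 2.8031e+10 = 0.01070 m

0.01070 m


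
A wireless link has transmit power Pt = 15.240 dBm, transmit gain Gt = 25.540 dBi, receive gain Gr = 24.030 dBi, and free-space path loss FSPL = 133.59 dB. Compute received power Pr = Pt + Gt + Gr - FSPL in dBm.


Pr = 15.240 + 25.540 + 24.030 - 133.59 = -68.78 dBm

-68.78 dBm


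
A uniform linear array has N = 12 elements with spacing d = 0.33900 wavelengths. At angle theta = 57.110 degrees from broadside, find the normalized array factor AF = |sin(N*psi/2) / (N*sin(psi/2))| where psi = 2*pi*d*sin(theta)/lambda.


psi = 2*pi*0.33900*sin(57.110 deg) = 1.788592 rad
AF = |sin(12*1.788592/2) / (12*sin(1.788592/2))| = 0.1032

0.1032


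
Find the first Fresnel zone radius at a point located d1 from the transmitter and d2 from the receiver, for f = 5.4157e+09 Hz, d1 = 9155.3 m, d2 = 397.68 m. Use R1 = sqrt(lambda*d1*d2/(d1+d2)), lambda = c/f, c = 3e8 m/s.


lambda = c / f = 3.0000e+08 / 5.4157e+09 = 0.05539450 m
R1 = sqrt(0.05539450 * 9155.3 * 397.68 / (9155.3 + 397.68)) = 4.595 m

4.595 m


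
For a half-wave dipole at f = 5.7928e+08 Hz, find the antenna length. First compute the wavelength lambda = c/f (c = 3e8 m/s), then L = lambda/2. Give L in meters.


lambda = c / f = 3.0000e+08 / 5.7928e+08 = 0.5178843 m
L = lambda / 2 = 0.5178843 / 2 = 0.2589 m

0.2589 m


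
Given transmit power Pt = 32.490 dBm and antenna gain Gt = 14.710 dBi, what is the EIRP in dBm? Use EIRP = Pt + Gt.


EIRP = Pt + Gt = 32.490 + 14.710 = 47.20 dBm

47.20 dBm


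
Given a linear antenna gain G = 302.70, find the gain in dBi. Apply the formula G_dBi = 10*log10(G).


G_dBi = 10 * log10(302.70) = 24.81 dBi

24.81 dBi


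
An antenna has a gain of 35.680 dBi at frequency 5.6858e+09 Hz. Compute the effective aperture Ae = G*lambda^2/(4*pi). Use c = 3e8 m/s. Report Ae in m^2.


lambda = c / f = 3.0000e+08 / 5.6858e+09 = 0.05276302 m
G_linear = 10^(35.680/10) = 3698.282
Ae = G_linear * lambda^2 / (4*pi) = 3698.282 * 0.05276302^2 / (4*pi) = 0.8193 m^2

0.8193 m^2


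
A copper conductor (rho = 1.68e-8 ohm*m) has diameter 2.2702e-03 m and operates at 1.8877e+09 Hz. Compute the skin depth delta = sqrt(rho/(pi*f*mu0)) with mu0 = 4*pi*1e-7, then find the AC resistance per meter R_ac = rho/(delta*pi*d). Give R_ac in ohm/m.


delta = sqrt(1.68e-8 / (pi * 1.8877e+09 * 4*pi*1e-7)) = 1.501441e-06 m
R_ac = 1.68e-8 / (1.501441e-06 * pi * 2.2702e-03) = 1.569 ohm/m

1.569 ohm/m


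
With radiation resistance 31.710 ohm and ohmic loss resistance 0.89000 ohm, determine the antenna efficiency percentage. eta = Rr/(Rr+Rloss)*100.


eta = 31.710 / (31.710 + 0.89000) * 100 = 97.27%

97.27%


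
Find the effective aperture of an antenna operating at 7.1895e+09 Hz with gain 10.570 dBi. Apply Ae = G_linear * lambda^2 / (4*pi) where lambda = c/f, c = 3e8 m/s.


lambda = c / f = 3.0000e+08 / 7.1895e+09 = 0.04172752 m
G_linear = 10^(10.570/10) = 11.40250
Ae = G_linear * lambda^2 / (4*pi) = 11.40250 * 0.04172752^2 / (4*pi) = 1.580e-03 m^2

1.580e-03 m^2


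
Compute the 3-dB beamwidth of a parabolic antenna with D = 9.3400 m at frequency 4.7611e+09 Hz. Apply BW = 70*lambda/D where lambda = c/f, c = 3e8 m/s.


lambda = c / f = 3.0000e+08 / 4.7611e+09 = 0.06301065 m
BW = 70 * 0.06301065 / 9.3400 = 0.4722 deg

0.4722 deg


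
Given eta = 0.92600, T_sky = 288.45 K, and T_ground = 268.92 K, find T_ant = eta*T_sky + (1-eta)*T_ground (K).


T_ant = 0.92600 * 288.45 + (1 - 0.92600) * 268.92 = 287.0 K

287.0 K


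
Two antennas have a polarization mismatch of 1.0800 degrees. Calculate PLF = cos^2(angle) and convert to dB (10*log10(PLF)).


PLF_linear = cos^2(1.0800 deg) = 0.9996447
PLF_dB = 10 * log10(0.9996447) = -1.543e-03 dB

-1.543e-03 dB


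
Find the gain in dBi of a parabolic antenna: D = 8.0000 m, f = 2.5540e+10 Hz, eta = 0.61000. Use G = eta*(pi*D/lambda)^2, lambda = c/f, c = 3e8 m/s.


lambda = c / f = 3.0000e+08 / 2.5540e+10 = 0.01174628 m
G_linear = 0.61000 * (pi * 8.0000 / 0.01174628)^2 = 2.792601e+06
G_dBi = 10 * log10(2.792601e+06) = 64.46 dBi

64.46 dBi


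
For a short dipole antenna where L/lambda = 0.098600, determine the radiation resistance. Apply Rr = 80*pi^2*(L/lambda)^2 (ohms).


Rr = 80 * pi^2 * (0.098600)^2 = 80 * 9.869604 * 9.721960e-03 = 7.676 ohm

7.676 ohm


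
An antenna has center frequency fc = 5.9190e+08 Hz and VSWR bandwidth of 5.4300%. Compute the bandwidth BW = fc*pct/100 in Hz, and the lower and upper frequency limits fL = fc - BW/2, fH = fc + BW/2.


BW = 5.9190e+08 * 5.4300/100 = 3.214017e+07 Hz
fL = 5.9190e+08 - 3.214017e+07/2 = 5.758e+08 Hz
fH = 5.9190e+08 + 3.214017e+07/2 = 6.080e+08 Hz

BW=3.214e+07 Hz, fL=5.758e+08 Hz, fH=6.080e+08 Hz


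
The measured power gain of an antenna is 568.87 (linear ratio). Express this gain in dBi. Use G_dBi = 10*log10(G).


G_dBi = 10 * log10(568.87) = 27.55 dBi

27.55 dBi


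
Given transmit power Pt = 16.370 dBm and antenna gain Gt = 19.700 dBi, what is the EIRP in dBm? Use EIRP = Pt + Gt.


EIRP = Pt + Gt = 16.370 + 19.700 = 36.07 dBm

36.07 dBm


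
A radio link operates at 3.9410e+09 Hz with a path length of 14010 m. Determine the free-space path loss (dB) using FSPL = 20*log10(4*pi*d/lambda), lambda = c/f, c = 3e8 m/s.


lambda = c / f = 3.0000e+08 / 3.9410e+09 = 0.07612281 m
FSPL = 20 * log10(4*pi*14010/0.07612281) = 127.3 dB

127.3 dB


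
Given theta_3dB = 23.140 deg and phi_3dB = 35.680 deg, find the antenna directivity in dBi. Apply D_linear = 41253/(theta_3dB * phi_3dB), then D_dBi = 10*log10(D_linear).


D_linear = 41253 / (23.140 * 35.680) = 49.96517
D_dBi = 10 * log10(49.96517) = 16.99 dBi

16.99 dBi


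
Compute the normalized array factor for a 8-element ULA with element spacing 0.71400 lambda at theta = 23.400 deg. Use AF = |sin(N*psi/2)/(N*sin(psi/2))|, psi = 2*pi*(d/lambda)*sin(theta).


psi = 2*pi*0.71400*sin(23.400 deg) = 1.781683 rad
AF = |sin(8*1.781683/2) / (8*sin(1.781683/2))| = 0.1201

0.1201


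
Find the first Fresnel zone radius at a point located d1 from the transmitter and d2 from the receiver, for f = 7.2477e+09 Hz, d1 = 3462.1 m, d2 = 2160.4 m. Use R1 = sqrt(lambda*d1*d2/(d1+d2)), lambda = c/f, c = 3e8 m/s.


lambda = c / f = 3.0000e+08 / 7.2477e+09 = 0.04139244 m
R1 = sqrt(0.04139244 * 3462.1 * 2160.4 / (3462.1 + 2160.4)) = 7.420 m

7.420 m


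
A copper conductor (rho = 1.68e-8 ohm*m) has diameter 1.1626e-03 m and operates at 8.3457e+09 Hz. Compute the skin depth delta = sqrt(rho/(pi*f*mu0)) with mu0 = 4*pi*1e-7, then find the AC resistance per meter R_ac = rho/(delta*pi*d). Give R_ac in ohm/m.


delta = sqrt(1.68e-8 / (pi * 8.3457e+09 * 4*pi*1e-7)) = 7.140743e-07 m
R_ac = 1.68e-8 / (7.140743e-07 * pi * 1.1626e-03) = 6.441 ohm/m

6.441 ohm/m


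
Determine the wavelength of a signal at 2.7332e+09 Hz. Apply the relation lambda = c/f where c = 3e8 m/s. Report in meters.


lambda = c / f = 3.0000e+08 / 2.7332e+09 = 0.1098 m

0.1098 m


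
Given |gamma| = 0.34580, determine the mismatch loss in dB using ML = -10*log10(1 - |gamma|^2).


ML = -10 * log10(1 - 0.34580^2) = -10 * log10(0.88042236) = 0.5531 dB

0.5531 dB


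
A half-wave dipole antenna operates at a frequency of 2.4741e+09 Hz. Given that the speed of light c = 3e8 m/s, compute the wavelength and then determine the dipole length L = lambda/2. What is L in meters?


lambda = c / f = 3.0000e+08 / 2.4741e+09 = 0.1212562 m
L = lambda / 2 = 0.1212562 / 2 = 0.06063 m

0.06063 m


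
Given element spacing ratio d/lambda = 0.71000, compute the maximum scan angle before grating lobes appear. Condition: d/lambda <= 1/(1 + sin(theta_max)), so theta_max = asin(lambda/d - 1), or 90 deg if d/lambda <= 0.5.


lambda/d - 1 = 1/0.71000 - 1 = 0.4084507
theta_max = asin(0.4084507) = 24.11 deg

24.11 deg


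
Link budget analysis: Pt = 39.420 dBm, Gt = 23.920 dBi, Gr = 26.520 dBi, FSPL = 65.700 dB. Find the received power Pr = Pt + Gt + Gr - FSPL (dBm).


Pr = 39.420 + 23.920 + 26.520 - 65.700 = 24.16 dBm

24.16 dBm


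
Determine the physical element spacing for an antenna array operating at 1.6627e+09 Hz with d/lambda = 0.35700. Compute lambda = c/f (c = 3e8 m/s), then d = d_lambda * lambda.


lambda = c / f = 3.0000e+08 / 1.6627e+09 = 0.1804294 m
d = 0.35700 * 0.1804294 = 0.06441 m

0.06441 m


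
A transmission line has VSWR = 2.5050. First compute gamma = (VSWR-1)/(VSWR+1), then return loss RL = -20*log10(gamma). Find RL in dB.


gamma = (2.5050 - 1) / (2.5050 + 1) = 0.4293866
RL = -20 * log10(0.4293866) = 7.343 dB

7.343 dB


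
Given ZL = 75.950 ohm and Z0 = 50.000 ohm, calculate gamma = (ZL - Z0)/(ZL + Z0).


gamma = (75.950 - 50.000) / (75.950 + 50.000) = 0.2060

0.2060


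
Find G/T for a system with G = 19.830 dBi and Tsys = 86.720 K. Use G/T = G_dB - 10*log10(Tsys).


G/T = 19.830 - 10*log10(86.720) = 19.830 - 19.38119 = 0.4488 dB/K

0.4488 dB/K


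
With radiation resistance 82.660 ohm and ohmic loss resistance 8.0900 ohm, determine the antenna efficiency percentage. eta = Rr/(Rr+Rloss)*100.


eta = 82.660 / (82.660 + 8.0900) * 100 = 91.09%

91.09%


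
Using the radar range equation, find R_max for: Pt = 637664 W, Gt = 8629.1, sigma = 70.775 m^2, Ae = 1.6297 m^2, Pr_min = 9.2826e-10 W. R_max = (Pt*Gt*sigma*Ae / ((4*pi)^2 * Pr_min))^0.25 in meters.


R^4 = 637664*8629.1*70.775*1.6297 / ((4*pi)^2 * 9.2826e-10) = 4.329678e+18
R_max = 4.329678e+18^0.25 = 45616 m

45616 m


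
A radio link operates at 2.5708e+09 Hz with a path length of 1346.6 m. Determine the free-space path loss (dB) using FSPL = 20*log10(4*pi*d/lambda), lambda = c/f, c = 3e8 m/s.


lambda = c / f = 3.0000e+08 / 2.5708e+09 = 0.1166952 m
FSPL = 20 * log10(4*pi*1346.6/0.1166952) = 103.2 dB

103.2 dB


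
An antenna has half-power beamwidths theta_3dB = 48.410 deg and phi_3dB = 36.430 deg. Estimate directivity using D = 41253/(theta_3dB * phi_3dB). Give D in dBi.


D_linear = 41253 / (48.410 * 36.430) = 23.39167
D_dBi = 10 * log10(23.39167) = 13.69 dBi

13.69 dBi


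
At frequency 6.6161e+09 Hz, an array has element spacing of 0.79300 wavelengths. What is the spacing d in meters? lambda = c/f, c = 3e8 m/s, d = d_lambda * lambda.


lambda = c / f = 3.0000e+08 / 6.6161e+09 = 0.04534393 m
d = 0.79300 * 0.04534393 = 0.03596 m

0.03596 m


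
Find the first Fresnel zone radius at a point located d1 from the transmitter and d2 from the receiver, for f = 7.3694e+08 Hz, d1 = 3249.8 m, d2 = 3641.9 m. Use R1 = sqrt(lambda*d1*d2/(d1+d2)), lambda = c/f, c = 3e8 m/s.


lambda = c / f = 3.0000e+08 / 7.3694e+08 = 0.4070888 m
R1 = sqrt(0.4070888 * 3249.8 * 3641.9 / (3249.8 + 3641.9)) = 26.44 m

26.44 m


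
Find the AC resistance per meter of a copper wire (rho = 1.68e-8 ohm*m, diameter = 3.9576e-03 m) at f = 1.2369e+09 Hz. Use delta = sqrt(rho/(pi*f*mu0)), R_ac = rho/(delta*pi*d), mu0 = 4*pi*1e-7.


delta = sqrt(1.68e-8 / (pi * 1.2369e+09 * 4*pi*1e-7)) = 1.854844e-06 m
R_ac = 1.68e-8 / (1.854844e-06 * pi * 3.9576e-03) = 0.7285 ohm/m

0.7285 ohm/m


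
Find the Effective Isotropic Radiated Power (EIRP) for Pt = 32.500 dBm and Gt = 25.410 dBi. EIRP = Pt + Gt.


EIRP = Pt + Gt = 32.500 + 25.410 = 57.91 dBm

57.91 dBm


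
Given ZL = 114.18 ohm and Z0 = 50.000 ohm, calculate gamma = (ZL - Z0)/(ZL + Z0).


gamma = (114.18 - 50.000) / (114.18 + 50.000) = 0.3909

0.3909


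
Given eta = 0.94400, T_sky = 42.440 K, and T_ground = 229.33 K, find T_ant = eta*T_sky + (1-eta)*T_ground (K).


T_ant = 0.94400 * 42.440 + (1 - 0.94400) * 229.33 = 52.91 K

52.91 K


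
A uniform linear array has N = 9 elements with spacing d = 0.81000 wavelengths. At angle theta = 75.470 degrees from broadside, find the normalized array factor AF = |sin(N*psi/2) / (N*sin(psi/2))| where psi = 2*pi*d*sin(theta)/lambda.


psi = 2*pi*0.81000*sin(75.470 deg) = 4.926603 rad
AF = |sin(9*4.926603/2) / (9*sin(4.926603/2))| = 0.03145

0.03145


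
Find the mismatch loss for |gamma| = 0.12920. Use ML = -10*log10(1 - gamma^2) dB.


ML = -10 * log10(1 - 0.12920^2) = -10 * log10(0.98330736) = 0.07311 dB

0.07311 dB


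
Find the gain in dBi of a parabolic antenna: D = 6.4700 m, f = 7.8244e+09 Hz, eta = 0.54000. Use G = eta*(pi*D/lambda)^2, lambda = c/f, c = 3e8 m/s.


lambda = c / f = 3.0000e+08 / 7.8244e+09 = 0.03834160 m
G_linear = 0.54000 * (pi * 6.4700 / 0.03834160)^2 = 151761.5
G_dBi = 10 * log10(151761.5) = 51.81 dBi

51.81 dBi


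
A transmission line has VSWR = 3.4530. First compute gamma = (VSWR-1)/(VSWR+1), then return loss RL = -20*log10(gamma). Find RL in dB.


gamma = (3.4530 - 1) / (3.4530 + 1) = 0.5508646
RL = -20 * log10(0.5508646) = 5.179 dB

5.179 dB


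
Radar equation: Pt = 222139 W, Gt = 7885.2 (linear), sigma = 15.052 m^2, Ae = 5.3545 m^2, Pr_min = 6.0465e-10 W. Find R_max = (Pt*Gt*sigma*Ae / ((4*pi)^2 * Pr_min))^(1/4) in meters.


R^4 = 222139*7885.2*15.052*5.3545 / ((4*pi)^2 * 6.0465e-10) = 1.478519e+18
R_max = 1.478519e+18^0.25 = 34870 m

34870 m


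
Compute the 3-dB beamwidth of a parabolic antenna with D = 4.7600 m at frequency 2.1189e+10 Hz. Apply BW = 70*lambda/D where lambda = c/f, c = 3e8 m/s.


lambda = c / f = 3.0000e+08 / 2.1189e+10 = 0.01415829 m
BW = 70 * 0.01415829 / 4.7600 = 0.2082 deg

0.2082 deg


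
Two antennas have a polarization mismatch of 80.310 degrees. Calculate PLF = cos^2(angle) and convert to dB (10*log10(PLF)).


PLF_linear = cos^2(80.310 deg) = 0.02833073
PLF_dB = 10 * log10(0.02833073) = -15.48 dB

-15.48 dB


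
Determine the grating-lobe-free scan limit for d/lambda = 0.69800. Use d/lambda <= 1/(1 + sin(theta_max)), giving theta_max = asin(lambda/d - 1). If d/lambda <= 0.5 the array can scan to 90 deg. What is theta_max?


lambda/d - 1 = 1/0.69800 - 1 = 0.4326648
theta_max = asin(0.4326648) = 25.64 deg

25.64 deg


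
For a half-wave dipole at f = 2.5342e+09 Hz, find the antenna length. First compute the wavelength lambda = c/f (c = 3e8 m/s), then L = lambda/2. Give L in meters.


lambda = c / f = 3.0000e+08 / 2.5342e+09 = 0.1183806 m
L = lambda / 2 = 0.1183806 / 2 = 0.05919 m

0.05919 m


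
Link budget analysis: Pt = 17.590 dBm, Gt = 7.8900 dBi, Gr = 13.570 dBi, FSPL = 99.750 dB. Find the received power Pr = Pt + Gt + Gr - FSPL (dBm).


Pr = 17.590 + 7.8900 + 13.570 - 99.750 = -60.70 dBm

-60.70 dBm


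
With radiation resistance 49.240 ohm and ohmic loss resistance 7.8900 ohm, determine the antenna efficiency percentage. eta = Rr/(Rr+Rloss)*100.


eta = 49.240 / (49.240 + 7.8900) * 100 = 86.19%

86.19%


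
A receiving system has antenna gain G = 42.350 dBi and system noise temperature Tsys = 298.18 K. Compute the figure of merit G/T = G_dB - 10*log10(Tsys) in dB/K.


G/T = 42.350 - 10*log10(298.18) = 42.350 - 24.74479 = 17.61 dB/K

17.61 dB/K


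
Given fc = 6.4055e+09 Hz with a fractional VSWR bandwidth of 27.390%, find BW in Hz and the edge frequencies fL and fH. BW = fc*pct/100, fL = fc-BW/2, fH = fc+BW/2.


BW = 6.4055e+09 * 27.390/100 = 1.754466e+09 Hz
fL = 6.4055e+09 - 1.754466e+09/2 = 5.528e+09 Hz
fH = 6.4055e+09 + 1.754466e+09/2 = 7.283e+09 Hz

BW=1.754e+09 Hz, fL=5.528e+09 Hz, fH=7.283e+09 Hz


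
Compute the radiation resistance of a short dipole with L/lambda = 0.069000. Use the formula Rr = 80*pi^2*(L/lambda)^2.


Rr = 80 * pi^2 * (0.069000)^2 = 80 * 9.869604 * 4.761000e-03 = 3.759 ohm

3.759 ohm


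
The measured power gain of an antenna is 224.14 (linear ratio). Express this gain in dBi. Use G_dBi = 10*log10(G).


G_dBi = 10 * log10(224.14) = 23.51 dBi

23.51 dBi


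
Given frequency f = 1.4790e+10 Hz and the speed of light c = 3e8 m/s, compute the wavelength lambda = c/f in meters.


lambda = c / f = 3.0000e+08 / 1.4790e+10 = 0.02028 m

0.02028 m


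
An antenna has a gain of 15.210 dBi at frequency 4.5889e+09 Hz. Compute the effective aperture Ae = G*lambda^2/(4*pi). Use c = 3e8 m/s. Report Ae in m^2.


lambda = c / f = 3.0000e+08 / 4.5889e+09 = 0.06537514 m
G_linear = 10^(15.210/10) = 33.18945
Ae = G_linear * lambda^2 / (4*pi) = 33.18945 * 0.06537514^2 / (4*pi) = 0.01129 m^2

0.01129 m^2


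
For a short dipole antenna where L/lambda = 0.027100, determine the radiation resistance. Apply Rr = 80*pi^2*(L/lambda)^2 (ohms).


Rr = 80 * pi^2 * (0.027100)^2 = 80 * 9.869604 * 7.344100e-04 = 0.5799 ohm

0.5799 ohm


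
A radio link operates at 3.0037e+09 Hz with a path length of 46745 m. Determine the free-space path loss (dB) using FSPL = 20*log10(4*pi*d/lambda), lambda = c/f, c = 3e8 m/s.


lambda = c / f = 3.0000e+08 / 3.0037e+09 = 0.09987682 m
FSPL = 20 * log10(4*pi*46745/0.09987682) = 135.4 dB

135.4 dB


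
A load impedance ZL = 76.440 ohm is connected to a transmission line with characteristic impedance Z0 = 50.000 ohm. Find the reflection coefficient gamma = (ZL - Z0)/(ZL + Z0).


gamma = (76.440 - 50.000) / (76.440 + 50.000) = 0.2091

0.2091


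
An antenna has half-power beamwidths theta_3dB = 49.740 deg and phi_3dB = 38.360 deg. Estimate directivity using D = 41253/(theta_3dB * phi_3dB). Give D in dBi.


D_linear = 41253 / (49.740 * 38.360) = 21.62077
D_dBi = 10 * log10(21.62077) = 13.35 dBi

13.35 dBi


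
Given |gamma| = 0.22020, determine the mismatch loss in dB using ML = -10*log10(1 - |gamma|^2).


ML = -10 * log10(1 - 0.22020^2) = -10 * log10(0.95151196) = 0.2159 dB

0.2159 dB


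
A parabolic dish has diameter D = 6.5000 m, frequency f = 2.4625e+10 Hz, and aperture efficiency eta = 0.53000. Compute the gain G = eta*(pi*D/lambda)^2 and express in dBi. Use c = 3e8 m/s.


lambda = c / f = 3.0000e+08 / 2.4625e+10 = 0.01218274 m
G_linear = 0.53000 * (pi * 6.5000 / 0.01218274)^2 = 1.489061e+06
G_dBi = 10 * log10(1.489061e+06) = 61.73 dBi

61.73 dBi


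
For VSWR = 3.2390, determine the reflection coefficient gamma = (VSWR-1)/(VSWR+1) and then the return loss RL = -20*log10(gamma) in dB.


gamma = (3.2390 - 1) / (3.2390 + 1) = 0.5281906
RL = -20 * log10(0.5281906) = 5.544 dB

5.544 dB


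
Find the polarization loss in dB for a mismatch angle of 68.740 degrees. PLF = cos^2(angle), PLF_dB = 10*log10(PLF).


PLF_linear = cos^2(68.740 deg) = 0.1314793
PLF_dB = 10 * log10(0.1314793) = -8.811 dB

-8.811 dB


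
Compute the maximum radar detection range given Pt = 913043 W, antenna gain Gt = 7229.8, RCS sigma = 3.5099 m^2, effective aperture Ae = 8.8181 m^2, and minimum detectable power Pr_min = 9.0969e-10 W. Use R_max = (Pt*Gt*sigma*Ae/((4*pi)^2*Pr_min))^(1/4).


R^4 = 913043*7229.8*3.5099*8.8181 / ((4*pi)^2 * 9.0969e-10) = 1.422244e+18
R_max = 1.422244e+18^0.25 = 34534 m

34534 m


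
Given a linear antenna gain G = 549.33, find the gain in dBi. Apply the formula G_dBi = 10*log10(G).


G_dBi = 10 * log10(549.33) = 27.40 dBi

27.40 dBi


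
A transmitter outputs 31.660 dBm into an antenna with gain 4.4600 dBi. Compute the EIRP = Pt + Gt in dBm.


EIRP = Pt + Gt = 31.660 + 4.4600 = 36.12 dBm

36.12 dBm


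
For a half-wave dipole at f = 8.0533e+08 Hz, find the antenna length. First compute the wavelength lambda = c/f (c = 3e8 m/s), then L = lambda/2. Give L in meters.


lambda = c / f = 3.0000e+08 / 8.0533e+08 = 0.3725181 m
L = lambda / 2 = 0.3725181 / 2 = 0.1863 m

0.1863 m


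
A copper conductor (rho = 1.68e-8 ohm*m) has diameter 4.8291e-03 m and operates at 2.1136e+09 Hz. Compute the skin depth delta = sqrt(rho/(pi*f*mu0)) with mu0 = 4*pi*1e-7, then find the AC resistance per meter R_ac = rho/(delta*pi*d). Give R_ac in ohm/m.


delta = sqrt(1.68e-8 / (pi * 2.1136e+09 * 4*pi*1e-7)) = 1.418938e-06 m
R_ac = 1.68e-8 / (1.418938e-06 * pi * 4.8291e-03) = 0.7804 ohm/m

0.7804 ohm/m


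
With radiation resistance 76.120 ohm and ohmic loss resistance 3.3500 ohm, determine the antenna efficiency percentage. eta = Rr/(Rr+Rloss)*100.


eta = 76.120 / (76.120 + 3.3500) * 100 = 95.78%

95.78%


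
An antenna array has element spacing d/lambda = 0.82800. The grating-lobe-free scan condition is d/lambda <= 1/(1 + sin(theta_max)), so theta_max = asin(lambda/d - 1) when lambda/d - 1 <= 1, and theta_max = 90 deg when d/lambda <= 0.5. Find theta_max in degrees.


lambda/d - 1 = 1/0.82800 - 1 = 0.2077295
theta_max = asin(0.2077295) = 11.99 deg

11.99 deg


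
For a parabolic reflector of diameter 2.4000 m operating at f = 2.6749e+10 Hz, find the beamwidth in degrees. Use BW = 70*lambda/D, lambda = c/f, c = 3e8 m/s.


lambda = c / f = 3.0000e+08 / 2.6749e+10 = 0.01121537 m
BW = 70 * 0.01121537 / 2.4000 = 0.3271 deg

0.3271 deg


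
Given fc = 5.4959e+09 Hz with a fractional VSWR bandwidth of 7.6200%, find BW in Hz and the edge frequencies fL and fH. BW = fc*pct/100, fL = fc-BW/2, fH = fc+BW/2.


BW = 5.4959e+09 * 7.6200/100 = 4.187876e+08 Hz
fL = 5.4959e+09 - 4.187876e+08/2 = 5.287e+09 Hz
fH = 5.4959e+09 + 4.187876e+08/2 = 5.705e+09 Hz

BW=4.188e+08 Hz, fL=5.287e+09 Hz, fH=5.705e+09 Hz


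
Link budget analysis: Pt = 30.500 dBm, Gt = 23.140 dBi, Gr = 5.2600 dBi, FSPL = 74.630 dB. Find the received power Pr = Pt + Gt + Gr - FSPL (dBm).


Pr = 30.500 + 23.140 + 5.2600 - 74.630 = -15.73 dBm

-15.73 dBm


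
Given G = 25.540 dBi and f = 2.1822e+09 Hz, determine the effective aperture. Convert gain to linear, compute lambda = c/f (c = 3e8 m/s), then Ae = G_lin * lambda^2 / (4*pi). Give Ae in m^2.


lambda = c / f = 3.0000e+08 / 2.1822e+09 = 0.1374759 m
G_linear = 10^(25.540/10) = 358.0964
Ae = G_linear * lambda^2 / (4*pi) = 358.0964 * 0.1374759^2 / (4*pi) = 0.5386 m^2

0.5386 m^2


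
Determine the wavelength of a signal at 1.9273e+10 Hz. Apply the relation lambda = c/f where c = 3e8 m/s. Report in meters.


lambda = c / f = 3.0000e+08 / 1.9273e+10 = 0.01557 m

0.01557 m


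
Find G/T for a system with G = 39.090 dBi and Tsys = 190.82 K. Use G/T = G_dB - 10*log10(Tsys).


G/T = 39.090 - 10*log10(190.82) = 39.090 - 22.80624 = 16.28 dB/K

16.28 dB/K


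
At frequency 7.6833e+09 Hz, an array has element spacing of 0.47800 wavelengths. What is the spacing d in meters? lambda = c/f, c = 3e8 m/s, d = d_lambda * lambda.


lambda = c / f = 3.0000e+08 / 7.6833e+09 = 0.03904572 m
d = 0.47800 * 0.03904572 = 0.01866 m

0.01866 m


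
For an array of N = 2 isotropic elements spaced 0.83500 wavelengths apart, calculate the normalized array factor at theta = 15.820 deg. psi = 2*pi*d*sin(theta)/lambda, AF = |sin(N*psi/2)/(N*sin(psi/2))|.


psi = 2*pi*0.83500*sin(15.820 deg) = 1.430269 rad
AF = |sin(2*1.430269/2) / (2*sin(1.430269/2))| = 0.7550

0.7550


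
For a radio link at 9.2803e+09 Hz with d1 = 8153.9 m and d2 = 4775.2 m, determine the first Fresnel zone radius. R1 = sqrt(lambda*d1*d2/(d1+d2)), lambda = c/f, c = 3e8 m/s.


lambda = c / f = 3.0000e+08 / 9.2803e+09 = 0.03232654 m
R1 = sqrt(0.03232654 * 8153.9 * 4775.2 / (8153.9 + 4775.2)) = 9.867 m

9.867 m


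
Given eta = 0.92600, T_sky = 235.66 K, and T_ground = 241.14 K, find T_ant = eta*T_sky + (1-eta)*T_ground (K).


T_ant = 0.92600 * 235.66 + (1 - 0.92600) * 241.14 = 236.1 K

236.1 K


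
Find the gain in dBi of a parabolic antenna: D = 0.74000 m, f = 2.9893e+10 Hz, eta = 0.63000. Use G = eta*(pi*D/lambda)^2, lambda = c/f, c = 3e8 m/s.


lambda = c / f = 3.0000e+08 / 2.9893e+10 = 0.01003579 m
G_linear = 0.63000 * (pi * 0.74000 / 0.01003579)^2 = 33806.53
G_dBi = 10 * log10(33806.53) = 45.29 dBi

45.29 dBi


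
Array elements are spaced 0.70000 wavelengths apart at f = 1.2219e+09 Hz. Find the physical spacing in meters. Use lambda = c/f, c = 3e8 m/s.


lambda = c / f = 3.0000e+08 / 1.2219e+09 = 0.2455193 m
d = 0.70000 * 0.2455193 = 0.1719 m

0.1719 m


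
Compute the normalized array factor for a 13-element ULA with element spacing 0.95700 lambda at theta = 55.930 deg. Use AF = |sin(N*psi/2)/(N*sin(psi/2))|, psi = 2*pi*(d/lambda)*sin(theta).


psi = 2*pi*0.95700*sin(55.930 deg) = 4.980898 rad
AF = |sin(13*4.980898/2) / (13*sin(4.980898/2))| = 0.1040

0.1040


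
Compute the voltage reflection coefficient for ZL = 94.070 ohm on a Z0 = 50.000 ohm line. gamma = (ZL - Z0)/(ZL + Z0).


gamma = (94.070 - 50.000) / (94.070 + 50.000) = 0.3059

0.3059


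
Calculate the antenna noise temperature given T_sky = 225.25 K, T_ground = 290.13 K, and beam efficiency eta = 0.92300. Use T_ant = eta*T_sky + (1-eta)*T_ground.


T_ant = 0.92300 * 225.25 + (1 - 0.92300) * 290.13 = 230.2 K

230.2 K


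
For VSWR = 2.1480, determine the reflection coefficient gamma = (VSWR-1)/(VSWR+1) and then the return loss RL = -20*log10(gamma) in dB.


gamma = (2.1480 - 1) / (2.1480 + 1) = 0.3646760
RL = -20 * log10(0.3646760) = 8.762 dB

8.762 dB


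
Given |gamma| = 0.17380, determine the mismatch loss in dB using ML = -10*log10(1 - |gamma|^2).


ML = -10 * log10(1 - 0.17380^2) = -10 * log10(0.96979356) = 0.1332 dB

0.1332 dB


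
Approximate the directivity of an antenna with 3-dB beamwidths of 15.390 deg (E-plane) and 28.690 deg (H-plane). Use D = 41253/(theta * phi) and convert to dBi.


D_linear = 41253 / (15.390 * 28.690) = 93.43000
D_dBi = 10 * log10(93.43000) = 19.70 dBi

19.70 dBi


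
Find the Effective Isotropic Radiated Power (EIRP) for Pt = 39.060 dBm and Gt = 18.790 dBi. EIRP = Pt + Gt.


EIRP = Pt + Gt = 39.060 + 18.790 = 57.85 dBm

57.85 dBm


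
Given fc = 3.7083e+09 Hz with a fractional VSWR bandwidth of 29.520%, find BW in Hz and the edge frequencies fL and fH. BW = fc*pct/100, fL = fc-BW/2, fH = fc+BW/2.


BW = 3.7083e+09 * 29.520/100 = 1.094690e+09 Hz
fL = 3.7083e+09 - 1.094690e+09/2 = 3.161e+09 Hz
fH = 3.7083e+09 + 1.094690e+09/2 = 4.256e+09 Hz

BW=1.095e+09 Hz, fL=3.161e+09 Hz, fH=4.256e+09 Hz


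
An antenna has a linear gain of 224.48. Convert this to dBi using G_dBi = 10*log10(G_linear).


G_dBi = 10 * log10(224.48) = 23.51 dBi

23.51 dBi


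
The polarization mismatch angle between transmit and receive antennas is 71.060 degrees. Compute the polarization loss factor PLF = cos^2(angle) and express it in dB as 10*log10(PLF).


PLF_linear = cos^2(71.060 deg) = 0.1053508
PLF_dB = 10 * log10(0.1053508) = -9.774 dB

-9.774 dB


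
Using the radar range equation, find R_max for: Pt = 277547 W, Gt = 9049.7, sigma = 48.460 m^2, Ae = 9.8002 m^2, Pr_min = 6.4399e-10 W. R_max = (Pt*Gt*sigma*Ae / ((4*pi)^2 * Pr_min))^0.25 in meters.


R^4 = 277547*9049.7*48.460*9.8002 / ((4*pi)^2 * 6.4399e-10) = 1.172979e+19
R_max = 1.172979e+19^0.25 = 58522 m

58522 m


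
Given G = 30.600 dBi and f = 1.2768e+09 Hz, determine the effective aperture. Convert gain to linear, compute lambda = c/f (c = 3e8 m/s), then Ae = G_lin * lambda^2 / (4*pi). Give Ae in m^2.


lambda = c / f = 3.0000e+08 / 1.2768e+09 = 0.2349624 m
G_linear = 10^(30.600/10) = 1148.154
Ae = G_linear * lambda^2 / (4*pi) = 1148.154 * 0.2349624^2 / (4*pi) = 5.044 m^2

5.044 m^2


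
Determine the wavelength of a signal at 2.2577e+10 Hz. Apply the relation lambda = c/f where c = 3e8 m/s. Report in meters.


lambda = c / f = 3.0000e+08 / 2.2577e+10 = 0.01329 m

0.01329 m


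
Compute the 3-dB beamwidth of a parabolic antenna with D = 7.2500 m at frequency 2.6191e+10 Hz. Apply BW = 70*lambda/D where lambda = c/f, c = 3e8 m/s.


lambda = c / f = 3.0000e+08 / 2.6191e+10 = 0.01145432 m
BW = 70 * 0.01145432 / 7.2500 = 0.1106 deg

0.1106 deg


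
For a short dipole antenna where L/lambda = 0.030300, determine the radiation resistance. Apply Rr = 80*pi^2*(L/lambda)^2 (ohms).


Rr = 80 * pi^2 * (0.030300)^2 = 80 * 9.869604 * 9.180900e-04 = 0.7249 ohm

0.7249 ohm


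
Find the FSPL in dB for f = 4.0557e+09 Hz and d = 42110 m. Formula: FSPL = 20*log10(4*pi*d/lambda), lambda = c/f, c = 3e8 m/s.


lambda = c / f = 3.0000e+08 / 4.0557e+09 = 0.07396997 m
FSPL = 20 * log10(4*pi*42110/0.07396997) = 137.1 dB

137.1 dB


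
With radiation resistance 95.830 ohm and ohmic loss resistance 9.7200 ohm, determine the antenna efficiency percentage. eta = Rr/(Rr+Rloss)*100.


eta = 95.830 / (95.830 + 9.7200) * 100 = 90.79%

90.79%


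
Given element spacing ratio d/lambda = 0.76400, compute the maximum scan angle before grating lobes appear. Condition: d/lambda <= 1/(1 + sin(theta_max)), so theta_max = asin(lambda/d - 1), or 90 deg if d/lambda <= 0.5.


lambda/d - 1 = 1/0.76400 - 1 = 0.3089005
theta_max = asin(0.3089005) = 17.99 deg

17.99 deg


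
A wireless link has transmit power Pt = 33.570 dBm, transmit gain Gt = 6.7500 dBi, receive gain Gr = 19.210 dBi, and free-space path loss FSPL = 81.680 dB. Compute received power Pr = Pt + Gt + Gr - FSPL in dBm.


Pr = 33.570 + 6.7500 + 19.210 - 81.680 = -22.15 dBm

-22.15 dBm


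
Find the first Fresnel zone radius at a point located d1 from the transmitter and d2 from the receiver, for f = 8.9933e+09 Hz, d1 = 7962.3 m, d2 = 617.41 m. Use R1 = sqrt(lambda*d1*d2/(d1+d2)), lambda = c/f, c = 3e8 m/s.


lambda = c / f = 3.0000e+08 / 8.9933e+09 = 0.03335817 m
R1 = sqrt(0.03335817 * 7962.3 * 617.41 / (7962.3 + 617.41)) = 4.372 m

4.372 m


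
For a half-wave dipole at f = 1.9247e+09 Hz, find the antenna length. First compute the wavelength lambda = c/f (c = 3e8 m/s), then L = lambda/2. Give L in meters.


lambda = c / f = 3.0000e+08 / 1.9247e+09 = 0.1558684 m
L = lambda / 2 = 0.1558684 / 2 = 0.07793 m

0.07793 m


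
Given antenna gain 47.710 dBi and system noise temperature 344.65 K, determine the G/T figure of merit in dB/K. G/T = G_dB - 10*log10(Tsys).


G/T = 47.710 - 10*log10(344.65) = 47.710 - 25.37378 = 22.34 dB/K

22.34 dB/K


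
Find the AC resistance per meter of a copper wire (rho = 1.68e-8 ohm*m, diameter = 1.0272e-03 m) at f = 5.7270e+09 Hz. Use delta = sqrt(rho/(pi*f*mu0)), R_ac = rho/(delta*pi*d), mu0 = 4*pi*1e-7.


delta = sqrt(1.68e-8 / (pi * 5.7270e+09 * 4*pi*1e-7)) = 8.620078e-07 m
R_ac = 1.68e-8 / (8.620078e-07 * pi * 1.0272e-03) = 6.039 ohm/m

6.039 ohm/m


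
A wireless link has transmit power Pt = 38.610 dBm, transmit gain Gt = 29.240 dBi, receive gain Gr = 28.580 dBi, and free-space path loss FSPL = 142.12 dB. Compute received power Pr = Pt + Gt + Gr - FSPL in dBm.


Pr = 38.610 + 29.240 + 28.580 - 142.12 = -45.69 dBm

-45.69 dBm


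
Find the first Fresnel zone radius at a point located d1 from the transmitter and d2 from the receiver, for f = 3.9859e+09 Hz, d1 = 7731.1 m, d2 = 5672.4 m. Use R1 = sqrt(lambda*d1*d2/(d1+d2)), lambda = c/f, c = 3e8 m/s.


lambda = c / f = 3.0000e+08 / 3.9859e+09 = 0.07526531 m
R1 = sqrt(0.07526531 * 7731.1 * 5672.4 / (7731.1 + 5672.4)) = 15.69 m

15.69 m


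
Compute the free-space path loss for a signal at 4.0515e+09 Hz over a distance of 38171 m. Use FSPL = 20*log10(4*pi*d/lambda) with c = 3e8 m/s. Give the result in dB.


lambda = c / f = 3.0000e+08 / 4.0515e+09 = 0.07404665 m
FSPL = 20 * log10(4*pi*38171/0.07404665) = 136.2 dB

136.2 dB
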